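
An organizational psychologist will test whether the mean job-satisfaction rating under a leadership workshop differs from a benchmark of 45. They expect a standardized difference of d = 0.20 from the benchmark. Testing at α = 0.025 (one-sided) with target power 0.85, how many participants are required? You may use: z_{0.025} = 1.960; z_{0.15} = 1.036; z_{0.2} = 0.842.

For a one-sample test: n = ((z_{α} + z_β) / d)².
z_{α} + z_β = 1.960 + 1.036 = 2.996.
n = (2.996 / 0.20)² = 14.980² = 224.40.
Round up.

n = 225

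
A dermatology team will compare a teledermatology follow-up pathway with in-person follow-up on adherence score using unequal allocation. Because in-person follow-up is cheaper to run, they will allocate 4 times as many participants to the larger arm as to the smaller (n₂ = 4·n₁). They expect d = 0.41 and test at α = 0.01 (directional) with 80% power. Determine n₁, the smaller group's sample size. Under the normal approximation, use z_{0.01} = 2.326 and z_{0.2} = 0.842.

n₁ = 75

With allocation ratio k = n₂/n₁ = 4, Var(x̄₁−x̄₂) = σ²(1/n₁ + 1/(k·n₁)) = σ²·(k+1)/(k·n₁).
So n₁ = (1 + 1/k)·((z_{α} + z_β)/d)² = 1.250 × (3.168/0.41)².
n₁ = 1.250 × 59.70 = 74.6.
Round up: n₁ = 75, giving n₂ = 4 × 75 = 300.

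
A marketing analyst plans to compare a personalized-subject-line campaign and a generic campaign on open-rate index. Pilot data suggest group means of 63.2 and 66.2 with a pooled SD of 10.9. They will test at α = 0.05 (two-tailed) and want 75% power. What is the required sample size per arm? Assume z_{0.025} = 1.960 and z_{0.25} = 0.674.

n = 184 per group

Cohen's d = |M₁ − M₂| / SD_pooled = |63.2 − 66.2| / 10.9 = 3.0 / 10.9 = 0.275.
For two independent groups with equal n: n = 2·((z_{α/2} + z_β) / d)².
z_{α/2} + z_β = 1.960 + 0.674 = 2.634.
n = 2 × (2.634 / 0.275)² = 2 × 9.578² = 2 × 91.74 = 183.5.
Round up to the next whole participant.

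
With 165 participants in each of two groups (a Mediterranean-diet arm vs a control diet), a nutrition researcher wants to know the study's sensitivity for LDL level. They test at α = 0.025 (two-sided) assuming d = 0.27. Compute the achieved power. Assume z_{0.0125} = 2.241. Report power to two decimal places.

For two equal groups, power = Φ(d·√(n/2) − z_{α/2}).
d·√(n/2) = 0.27 × √(165/2) = 0.27 × 9.083 = 2.452.
z_β = 2.452 − 2.241 = 0.211.
Power = Φ(0.211) = 0.584.

power ≈ 0.58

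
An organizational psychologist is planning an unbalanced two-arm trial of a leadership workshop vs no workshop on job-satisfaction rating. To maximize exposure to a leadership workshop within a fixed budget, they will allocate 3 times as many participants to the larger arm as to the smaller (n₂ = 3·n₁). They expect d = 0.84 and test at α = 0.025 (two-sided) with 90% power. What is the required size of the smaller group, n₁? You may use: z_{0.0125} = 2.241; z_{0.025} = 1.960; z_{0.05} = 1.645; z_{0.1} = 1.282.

With allocation ratio k = n₂/n₁ = 3, Var(x̄₁−x̄₂) = σ²(1/n₁ + 1/(k·n₁)) = σ²·(k+1)/(k·n₁).
So n₁ = (1 + 1/k)·((z_{α/2} + z_β)/d)² = 1.333 × (3.523/0.84)².
n₁ = 1.333 × 17.59 = 23.5.
Round up: n₁ = 24, giving n₂ = 3 × 24 = 72.

n₁ = 24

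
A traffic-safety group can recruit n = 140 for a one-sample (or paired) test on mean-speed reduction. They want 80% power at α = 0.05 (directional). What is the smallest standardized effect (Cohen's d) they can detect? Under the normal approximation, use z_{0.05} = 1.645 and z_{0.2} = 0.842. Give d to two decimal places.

d_min ≈ 0.21

For a single sample (or paired design) of n = 140: d_min = (z_{α} + z_β)/√n.
z-sum = 1.645 + 0.842 = 2.487.
d_min = 2.487 / √140 = 2.487 / 11.832 = 0.210.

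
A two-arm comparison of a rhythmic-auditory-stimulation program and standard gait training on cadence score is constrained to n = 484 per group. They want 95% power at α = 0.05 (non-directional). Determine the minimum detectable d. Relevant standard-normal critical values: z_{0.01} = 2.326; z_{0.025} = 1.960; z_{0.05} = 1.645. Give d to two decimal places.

For two independent groups of n = 484 each: d_min = (z_{α/2} + z_β)·√(2/n).
z-sum = 1.960 + 1.645 = 3.605.
d_min = 3.605 × √(2/484) = 3.605 × 0.0643 = 0.232.

d_min ≈ 0.23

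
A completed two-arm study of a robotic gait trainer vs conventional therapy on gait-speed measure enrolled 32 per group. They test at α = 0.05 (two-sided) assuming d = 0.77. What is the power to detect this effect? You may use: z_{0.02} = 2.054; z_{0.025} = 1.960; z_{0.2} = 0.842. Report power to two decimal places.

power ≈ 0.87

For two equal groups, power = Φ(d·√(n/2) − z_{α/2}).
d·√(n/2) = 0.77 × √(32/2) = 0.77 × 4.000 = 3.080.
z_β = 3.080 − 1.960 = 1.120.
Power = Φ(1.120) = 0.869.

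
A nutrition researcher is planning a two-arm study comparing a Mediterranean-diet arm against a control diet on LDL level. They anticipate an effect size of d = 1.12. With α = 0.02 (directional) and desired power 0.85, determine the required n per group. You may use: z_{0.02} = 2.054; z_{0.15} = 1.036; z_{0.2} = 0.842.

n = 16 per group

For two independent groups with equal n: n = 2·((z_{α} + z_β) / d)².
z_{α} + z_β = 2.054 + 1.036 = 3.090.
n = 2 × (3.090 / 1.12)² = 2 × 2.759² = 2 × 7.61 = 15.2.
Round up to the next whole participant.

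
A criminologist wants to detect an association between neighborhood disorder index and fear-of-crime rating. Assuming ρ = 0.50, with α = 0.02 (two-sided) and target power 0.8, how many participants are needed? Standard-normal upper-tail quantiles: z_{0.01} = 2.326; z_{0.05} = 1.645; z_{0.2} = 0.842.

Fisher's z: C = ½·ln((1+r)/(1−r)) = ½·ln(3.0000) = 0.5493.
n = ((z_{α/2} + z_β)/C)² + 3.
(2.326 + 0.842) / 0.5493 = 3.168 / 0.5493 = 5.767.
n = 5.767² + 3 = 33.26 + 3 = 36.3.
Round up.

n = 37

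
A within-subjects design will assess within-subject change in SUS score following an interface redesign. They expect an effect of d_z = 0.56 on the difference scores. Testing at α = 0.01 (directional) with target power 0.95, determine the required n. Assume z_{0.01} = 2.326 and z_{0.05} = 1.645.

For a paired (one-sample on differences) test: n = ((z_{α} + z_β) / d)².
z_{α} + z_β = 2.326 + 1.645 = 3.971.
n = (3.971 / 0.56)² = 7.091² = 50.28.
Round up.

n = 51 pairs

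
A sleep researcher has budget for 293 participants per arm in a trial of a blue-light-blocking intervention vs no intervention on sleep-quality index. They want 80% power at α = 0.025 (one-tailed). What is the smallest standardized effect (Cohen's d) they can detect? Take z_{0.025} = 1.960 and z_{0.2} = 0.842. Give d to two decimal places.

d_min ≈ 0.23

For two independent groups of n = 293 each: d_min = (z_{α} + z_β)·√(2/n).
z-sum = 1.960 + 0.842 = 2.802.
d_min = 2.802 × √(2/293) = 2.802 × 0.0826 = 0.231.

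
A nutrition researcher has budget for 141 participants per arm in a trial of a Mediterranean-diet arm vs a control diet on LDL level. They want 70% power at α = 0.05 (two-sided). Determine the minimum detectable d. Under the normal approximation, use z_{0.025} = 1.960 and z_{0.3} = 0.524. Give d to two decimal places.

d_min ≈ 0.30

For two independent groups of n = 141 each: d_min = (z_{α/2} + z_β)·√(2/n).
z-sum = 1.960 + 0.524 = 2.484.
d_min = 2.484 × √(2/141) = 2.484 × 0.1191 = 0.296.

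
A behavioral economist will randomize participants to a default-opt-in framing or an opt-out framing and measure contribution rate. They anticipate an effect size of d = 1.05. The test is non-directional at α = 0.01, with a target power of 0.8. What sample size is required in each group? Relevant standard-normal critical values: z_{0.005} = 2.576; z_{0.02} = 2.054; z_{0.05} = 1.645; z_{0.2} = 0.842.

n = 22 per group

For two independent groups with equal n: n = 2·((z_{α/2} + z_β) / d)².
z_{α/2} + z_β = 2.576 + 0.842 = 3.418.
n = 2 × (3.418 / 1.05)² = 2 × 3.255² = 2 × 10.60 = 21.2.
Round up to the next whole participant.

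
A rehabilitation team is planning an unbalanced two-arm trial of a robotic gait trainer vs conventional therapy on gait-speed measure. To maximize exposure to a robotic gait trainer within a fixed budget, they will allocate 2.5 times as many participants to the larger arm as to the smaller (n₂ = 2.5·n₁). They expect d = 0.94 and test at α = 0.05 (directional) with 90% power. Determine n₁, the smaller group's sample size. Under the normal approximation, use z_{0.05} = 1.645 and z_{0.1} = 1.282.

With allocation ratio k = n₂/n₁ = 2.5, Var(x̄₁−x̄₂) = σ²(1/n₁ + 1/(k·n₁)) = σ²·(k+1)/(k·n₁).
So n₁ = (1 + 1/k)·((z_{α} + z_β)/d)² = 1.400 × (2.927/0.94)².
n₁ = 1.400 × 9.70 = 13.6.
Round up: n₁ = 14, giving n₂ = 2.5 × 14 = 35.

n₁ = 14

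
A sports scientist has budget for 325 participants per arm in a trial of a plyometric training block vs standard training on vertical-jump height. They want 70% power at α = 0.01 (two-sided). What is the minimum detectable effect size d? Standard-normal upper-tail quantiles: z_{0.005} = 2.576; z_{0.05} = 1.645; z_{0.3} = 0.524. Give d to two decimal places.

For two independent groups of n = 325 each: d_min = (z_{α/2} + z_β)·√(2/n).
z-sum = 2.576 + 0.524 = 3.100.
d_min = 3.100 × √(2/325) = 3.100 × 0.0784 = 0.243.

d_min ≈ 0.24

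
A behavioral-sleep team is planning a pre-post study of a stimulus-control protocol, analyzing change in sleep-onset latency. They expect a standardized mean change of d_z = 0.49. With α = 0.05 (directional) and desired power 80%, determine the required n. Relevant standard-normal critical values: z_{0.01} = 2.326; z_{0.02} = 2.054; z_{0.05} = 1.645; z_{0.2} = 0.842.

n = 26 pairs

For a paired (one-sample on differences) test: n = ((z_{α} + z_β) / d)².
z_{α} + z_β = 1.645 + 0.842 = 2.487.
n = (2.487 / 0.49)² = 5.076² = 25.76.
Round up.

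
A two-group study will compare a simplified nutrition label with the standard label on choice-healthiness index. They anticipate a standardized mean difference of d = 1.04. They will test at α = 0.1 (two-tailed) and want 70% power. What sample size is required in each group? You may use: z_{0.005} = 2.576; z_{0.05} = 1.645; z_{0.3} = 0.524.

n = 9 per group

For two independent groups with equal n: n = 2·((z_{α/2} + z_β) / d)².
z_{α/2} + z_β = 1.645 + 0.524 = 2.169.
n = 2 × (2.169 / 1.04)² = 2 × 2.086² = 2 × 4.35 = 8.7.
Round up to the next whole participant.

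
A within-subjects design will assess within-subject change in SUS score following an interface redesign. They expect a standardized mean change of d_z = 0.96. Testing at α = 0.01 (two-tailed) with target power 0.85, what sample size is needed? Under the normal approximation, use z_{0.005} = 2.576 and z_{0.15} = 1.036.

n = 15 pairs

For a paired (one-sample on differences) test: n = ((z_{α/2} + z_β) / d)².
z_{α/2} + z_β = 2.576 + 1.036 = 3.612.
n = (3.612 / 0.96)² = 3.763² = 14.16.
Round up.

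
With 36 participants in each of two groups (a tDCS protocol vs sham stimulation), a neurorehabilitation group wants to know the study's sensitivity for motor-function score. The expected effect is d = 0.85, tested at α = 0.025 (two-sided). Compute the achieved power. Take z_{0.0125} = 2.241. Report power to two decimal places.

power ≈ 0.91

For two equal groups, power = Φ(d·√(n/2) − z_{α/2}).
d·√(n/2) = 0.85 × √(36/2) = 0.85 × 4.243 = 3.606.
z_β = 3.606 − 2.241 = 1.365.
Power = Φ(1.365) = 0.914.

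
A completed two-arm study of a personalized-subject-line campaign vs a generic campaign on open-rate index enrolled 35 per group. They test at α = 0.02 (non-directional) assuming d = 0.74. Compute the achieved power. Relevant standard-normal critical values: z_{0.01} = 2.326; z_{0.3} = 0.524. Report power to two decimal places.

For two equal groups, power = Φ(d·√(n/2) − z_{α/2}).
d·√(n/2) = 0.74 × √(35/2) = 0.74 × 4.183 = 3.096.
z_β = 3.096 − 2.326 = 0.770.
Power = Φ(0.770) = 0.779.

power ≈ 0.78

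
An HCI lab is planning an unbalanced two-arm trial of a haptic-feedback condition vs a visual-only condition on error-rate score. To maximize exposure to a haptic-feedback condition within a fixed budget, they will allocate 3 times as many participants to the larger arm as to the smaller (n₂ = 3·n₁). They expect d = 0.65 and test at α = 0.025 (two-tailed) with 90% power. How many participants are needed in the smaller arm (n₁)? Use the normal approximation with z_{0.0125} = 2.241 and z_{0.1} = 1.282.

With allocation ratio k = n₂/n₁ = 3, Var(x̄₁−x̄₂) = σ²(1/n₁ + 1/(k·n₁)) = σ²·(k+1)/(k·n₁).
So n₁ = (1 + 1/k)·((z_{α/2} + z_β)/d)² = 1.333 × (3.523/0.65)².
n₁ = 1.333 × 29.38 = 39.2.
Round up: n₁ = 40, giving n₂ = 3 × 40 = 120.

n₁ = 40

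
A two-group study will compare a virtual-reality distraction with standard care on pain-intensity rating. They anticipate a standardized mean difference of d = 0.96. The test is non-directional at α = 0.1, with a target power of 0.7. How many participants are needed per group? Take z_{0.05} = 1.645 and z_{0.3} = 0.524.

n = 11 per group

For two independent groups with equal n: n = 2·((z_{α/2} + z_β) / d)².
z_{α/2} + z_β = 1.645 + 0.524 = 2.169.
n = 2 × (2.169 / 0.96)² = 2 × 2.259² = 2 × 5.10 = 10.2.
Round up to the next whole participant.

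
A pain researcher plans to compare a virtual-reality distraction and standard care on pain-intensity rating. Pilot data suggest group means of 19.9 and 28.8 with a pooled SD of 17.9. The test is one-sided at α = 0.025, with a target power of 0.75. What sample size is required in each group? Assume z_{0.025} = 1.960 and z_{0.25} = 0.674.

Cohen's d = |M₁ − M₂| / SD_pooled = |19.9 − 28.8| / 17.9 = 8.9 / 17.9 = 0.497.
For two independent groups with equal n: n = 2·((z_{α} + z_β) / d)².
z_{α} + z_β = 1.960 + 0.674 = 2.634.
n = 2 × (2.634 / 0.497)² = 2 × 5.300² = 2 × 28.09 = 56.2.
Round up to the next whole participant.

n = 57 per group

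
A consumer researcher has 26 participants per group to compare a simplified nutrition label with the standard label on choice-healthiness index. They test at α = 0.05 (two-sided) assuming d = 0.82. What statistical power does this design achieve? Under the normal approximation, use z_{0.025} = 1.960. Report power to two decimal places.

For two equal groups, power = Φ(d·√(n/2) − z_{α/2}).
d·√(n/2) = 0.82 × √(26/2) = 0.82 × 3.606 = 2.957.
z_β = 2.957 − 1.960 = 0.997.
Power = Φ(0.997) = 0.841.

power ≈ 0.84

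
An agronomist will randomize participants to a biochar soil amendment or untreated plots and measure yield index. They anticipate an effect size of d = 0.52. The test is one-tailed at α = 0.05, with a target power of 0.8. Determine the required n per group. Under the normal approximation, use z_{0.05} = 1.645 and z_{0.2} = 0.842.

n = 46 per group

For two independent groups with equal n: n = 2·((z_{α} + z_β) / d)².
z_{α} + z_β = 1.645 + 0.842 = 2.487.
n = 2 × (2.487 / 0.52)² = 2 × 4.783² = 2 × 22.87 = 45.7.
Round up to the next whole participant.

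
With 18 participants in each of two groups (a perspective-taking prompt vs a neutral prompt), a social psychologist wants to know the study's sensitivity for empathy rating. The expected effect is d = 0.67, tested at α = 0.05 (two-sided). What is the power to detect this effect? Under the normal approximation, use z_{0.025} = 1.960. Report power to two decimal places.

power ≈ 0.52

For two equal groups, power = Φ(d·√(n/2) − z_{α/2}).
d·√(n/2) = 0.67 × √(18/2) = 0.67 × 3.000 = 2.010.
z_β = 2.010 − 1.960 = 0.050.
Power = Φ(0.050) = 0.520.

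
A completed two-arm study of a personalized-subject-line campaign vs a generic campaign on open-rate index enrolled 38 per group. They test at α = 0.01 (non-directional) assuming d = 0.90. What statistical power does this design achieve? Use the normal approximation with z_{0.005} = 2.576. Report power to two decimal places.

For two equal groups, power = Φ(d·√(n/2) − z_{α/2}).
d·√(n/2) = 0.90 × √(38/2) = 0.90 × 4.359 = 3.923.
z_β = 3.923 − 2.576 = 1.347.
Power = Φ(1.347) = 0.911.

power ≈ 0.91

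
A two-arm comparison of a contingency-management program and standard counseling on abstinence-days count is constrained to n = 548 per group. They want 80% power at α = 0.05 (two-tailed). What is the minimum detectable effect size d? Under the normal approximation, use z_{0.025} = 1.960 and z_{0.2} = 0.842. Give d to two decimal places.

d_min ≈ 0.17

For two independent groups of n = 548 each: d_min = (z_{α/2} + z_β)·√(2/n).
z-sum = 1.960 + 0.842 = 2.802.
d_min = 2.802 × √(2/548) = 2.802 × 0.0604 = 0.169.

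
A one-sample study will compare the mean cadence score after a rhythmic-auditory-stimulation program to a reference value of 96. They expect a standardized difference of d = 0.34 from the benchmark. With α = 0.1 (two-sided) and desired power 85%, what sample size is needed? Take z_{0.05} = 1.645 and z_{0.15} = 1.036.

n = 63

For a one-sample test: n = ((z_{α/2} + z_β) / d)².
z_{α/2} + z_β = 1.645 + 1.036 = 2.681.
n = (2.681 / 0.34)² = 7.885² = 62.18.
Round up.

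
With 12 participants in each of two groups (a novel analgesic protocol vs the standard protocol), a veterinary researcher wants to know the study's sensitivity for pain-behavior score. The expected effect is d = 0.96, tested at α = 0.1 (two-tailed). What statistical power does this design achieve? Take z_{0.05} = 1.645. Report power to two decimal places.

power ≈ 0.76

For two equal groups, power = Φ(d·√(n/2) − z_{α/2}).
d·√(n/2) = 0.96 × √(12/2) = 0.96 × 2.449 = 2.352.
z_β = 2.352 − 1.645 = 0.707.
Power = Φ(0.707) = 0.760.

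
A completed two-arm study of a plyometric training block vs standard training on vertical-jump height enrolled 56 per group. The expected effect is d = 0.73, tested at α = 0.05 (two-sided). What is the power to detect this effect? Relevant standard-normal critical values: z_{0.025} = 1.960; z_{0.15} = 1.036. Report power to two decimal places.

For two equal groups, power = Φ(d·√(n/2) − z_{α/2}).
d·√(n/2) = 0.73 × √(56/2) = 0.73 × 5.292 = 3.863.
z_β = 3.863 − 1.960 = 1.903.
Power = Φ(1.903) = 0.971.

power ≈ 0.97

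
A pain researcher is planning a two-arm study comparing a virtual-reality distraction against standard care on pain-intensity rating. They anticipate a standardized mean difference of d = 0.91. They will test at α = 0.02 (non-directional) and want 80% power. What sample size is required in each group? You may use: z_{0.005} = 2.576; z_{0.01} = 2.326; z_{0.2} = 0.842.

For two independent groups with equal n: n = 2·((z_{α/2} + z_β) / d)².
z_{α/2} + z_β = 2.326 + 0.842 = 3.168.
n = 2 × (3.168 / 0.91)² = 2 × 3.481² = 2 × 12.12 = 24.2.
Round up to the next whole participant.

n = 25 per group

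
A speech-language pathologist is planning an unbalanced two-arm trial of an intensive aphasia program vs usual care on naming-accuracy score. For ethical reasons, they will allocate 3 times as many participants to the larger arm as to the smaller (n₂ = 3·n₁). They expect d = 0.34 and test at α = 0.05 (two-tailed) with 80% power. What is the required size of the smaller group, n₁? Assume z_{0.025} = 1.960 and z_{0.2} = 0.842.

n₁ = 91

With allocation ratio k = n₂/n₁ = 3, Var(x̄₁−x̄₂) = σ²(1/n₁ + 1/(k·n₁)) = σ²·(k+1)/(k·n₁).
So n₁ = (1 + 1/k)·((z_{α/2} + z_β)/d)² = 1.333 × (2.802/0.34)².
n₁ = 1.333 × 67.92 = 90.6.
Round up: n₁ = 91, giving n₂ = 3 × 91 = 273.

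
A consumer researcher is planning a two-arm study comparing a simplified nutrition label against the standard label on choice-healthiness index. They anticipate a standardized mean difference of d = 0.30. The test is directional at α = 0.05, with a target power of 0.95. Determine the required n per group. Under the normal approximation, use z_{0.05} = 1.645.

For two independent groups with equal n: n = 2·((z_{α} + z_β) / d)².
z_{α} + z_β = 1.645 + 1.645 = 3.290.
n = 2 × (3.290 / 0.30)² = 2 × 10.967² = 2 × 120.27 = 240.5.
Round up to the next whole participant.

n = 241 per group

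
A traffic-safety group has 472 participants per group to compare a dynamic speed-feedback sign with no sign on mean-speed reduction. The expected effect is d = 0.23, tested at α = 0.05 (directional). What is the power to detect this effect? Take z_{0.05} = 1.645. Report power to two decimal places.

For two equal groups, power = Φ(d·√(n/2) − z_{α}).
d·√(n/2) = 0.23 × √(472/2) = 0.23 × 15.362 = 3.533.
z_β = 3.533 − 1.645 = 1.888.
Power = Φ(1.888) = 0.971.

power ≈ 0.97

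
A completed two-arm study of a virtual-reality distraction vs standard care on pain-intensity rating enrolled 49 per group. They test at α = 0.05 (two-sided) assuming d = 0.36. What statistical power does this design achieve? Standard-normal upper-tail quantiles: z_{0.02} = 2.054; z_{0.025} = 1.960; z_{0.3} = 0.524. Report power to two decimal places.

power ≈ 0.43

For two equal groups, power = Φ(d·√(n/2) − z_{α/2}).
d·√(n/2) = 0.36 × √(49/2) = 0.36 × 4.950 = 1.782.
z_β = 1.782 − 1.960 = -0.178.
Power = Φ(-0.178) = 0.429.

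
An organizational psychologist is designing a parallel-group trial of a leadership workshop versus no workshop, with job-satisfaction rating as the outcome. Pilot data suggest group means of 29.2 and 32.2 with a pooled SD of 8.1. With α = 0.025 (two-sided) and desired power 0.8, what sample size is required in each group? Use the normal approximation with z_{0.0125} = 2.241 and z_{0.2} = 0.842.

n = 139 per group

Cohen's d = |M₁ − M₂| / SD_pooled = |29.2 − 32.2| / 8.1 = 3.0 / 8.1 = 0.370.
For two independent groups with equal n: n = 2·((z_{α/2} + z_β) / d)².
z_{α/2} + z_β = 2.241 + 0.842 = 3.083.
n = 2 × (3.083 / 0.370)² = 2 × 8.332² = 2 × 69.43 = 138.9.
Round up to the next whole participant.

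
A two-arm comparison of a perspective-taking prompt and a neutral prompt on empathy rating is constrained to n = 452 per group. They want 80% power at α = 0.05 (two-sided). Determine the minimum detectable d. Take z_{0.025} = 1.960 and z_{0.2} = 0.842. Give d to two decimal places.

d_min ≈ 0.19

For two independent groups of n = 452 each: d_min = (z_{α/2} + z_β)·√(2/n).
z-sum = 1.960 + 0.842 = 2.802.
d_min = 2.802 × √(2/452) = 2.802 × 0.0665 = 0.186.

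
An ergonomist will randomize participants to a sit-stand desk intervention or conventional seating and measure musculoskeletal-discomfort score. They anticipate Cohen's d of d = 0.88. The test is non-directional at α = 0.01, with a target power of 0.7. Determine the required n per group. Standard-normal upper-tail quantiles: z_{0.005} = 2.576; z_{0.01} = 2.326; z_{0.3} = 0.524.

For two independent groups with equal n: n = 2·((z_{α/2} + z_β) / d)².
z_{α/2} + z_β = 2.576 + 0.524 = 3.100.
n = 2 × (3.100 / 0.88)² = 2 × 3.523² = 2 × 12.41 = 24.8.
Round up to the next whole participant.

n = 25 per group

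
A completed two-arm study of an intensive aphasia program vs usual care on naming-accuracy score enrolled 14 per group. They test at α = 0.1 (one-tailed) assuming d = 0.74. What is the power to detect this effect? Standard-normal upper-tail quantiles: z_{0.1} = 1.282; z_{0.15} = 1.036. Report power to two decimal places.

For two equal groups, power = Φ(d·√(n/2) − z_{α}).
d·√(n/2) = 0.74 × √(14/2) = 0.74 × 2.646 = 1.958.
z_β = 1.958 − 1.282 = 0.676.
Power = Φ(0.676) = 0.750.

power ≈ 0.75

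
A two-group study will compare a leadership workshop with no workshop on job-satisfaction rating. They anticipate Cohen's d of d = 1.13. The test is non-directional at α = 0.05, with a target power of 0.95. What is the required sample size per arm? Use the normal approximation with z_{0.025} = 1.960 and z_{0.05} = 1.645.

n = 21 per group

For two independent groups with equal n: n = 2·((z_{α/2} + z_β) / d)².
z_{α/2} + z_β = 1.960 + 1.645 = 3.605.
n = 2 × (3.605 / 1.13)² = 2 × 3.190² = 2 × 10.18 = 20.4.
Round up to the next whole participant.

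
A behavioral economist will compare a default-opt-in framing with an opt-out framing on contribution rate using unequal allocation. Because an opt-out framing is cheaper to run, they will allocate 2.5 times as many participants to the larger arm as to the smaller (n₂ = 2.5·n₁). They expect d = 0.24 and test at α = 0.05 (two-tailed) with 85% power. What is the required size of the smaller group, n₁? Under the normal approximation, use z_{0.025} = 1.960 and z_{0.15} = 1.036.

With allocation ratio k = n₂/n₁ = 2.5, Var(x̄₁−x̄₂) = σ²(1/n₁ + 1/(k·n₁)) = σ²·(k+1)/(k·n₁).
So n₁ = (1 + 1/k)·((z_{α/2} + z_β)/d)² = 1.400 × (2.996/0.24)².
n₁ = 1.400 × 155.83 = 218.2.
Round up: n₁ = 219, giving n₂ = ⌈2.5 × 219⌉ = ⌈547.5⌉ = 548.

n₁ = 219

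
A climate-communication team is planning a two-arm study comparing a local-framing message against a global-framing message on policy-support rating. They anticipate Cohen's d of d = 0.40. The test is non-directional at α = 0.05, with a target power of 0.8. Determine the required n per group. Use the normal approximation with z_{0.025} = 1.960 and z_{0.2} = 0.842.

For two independent groups with equal n: n = 2·((z_{α/2} + z_β) / d)².
z_{α/2} + z_β = 1.960 + 0.842 = 2.802.
n = 2 × (2.802 / 0.40)² = 2 × 7.005² = 2 × 49.07 = 98.1.
Round up to the next whole participant.

n = 99 per group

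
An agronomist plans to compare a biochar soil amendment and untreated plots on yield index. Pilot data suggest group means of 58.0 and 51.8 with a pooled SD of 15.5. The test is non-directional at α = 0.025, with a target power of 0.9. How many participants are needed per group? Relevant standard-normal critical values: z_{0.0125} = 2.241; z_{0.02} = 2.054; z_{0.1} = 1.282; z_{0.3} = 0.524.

Cohen's d = |M₁ − M₂| / SD_pooled = |58.0 − 51.8| / 15.5 = 6.2 / 15.5 = 0.400.
For two independent groups with equal n: n = 2·((z_{α/2} + z_β) / d)².
z_{α/2} + z_β = 2.241 + 1.282 = 3.523.
n = 2 × (3.523 / 0.400)² = 2 × 8.807² = 2 × 77.57 = 155.1.
Round up to the next whole participant.

n = 156 per group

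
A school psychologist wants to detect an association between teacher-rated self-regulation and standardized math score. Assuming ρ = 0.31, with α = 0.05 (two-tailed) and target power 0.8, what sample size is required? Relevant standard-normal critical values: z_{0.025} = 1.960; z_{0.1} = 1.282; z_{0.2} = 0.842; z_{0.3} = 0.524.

Fisher's z: C = ½·ln((1+r)/(1−r)) = ½·ln(1.8986) = 0.3205.
n = ((z_{α/2} + z_β)/C)² + 3.
(1.960 + 0.842) / 0.3205 = 2.802 / 0.3205 = 8.743.
n = 8.743² + 3 = 76.43 + 3 = 79.4.
Round up.

n = 80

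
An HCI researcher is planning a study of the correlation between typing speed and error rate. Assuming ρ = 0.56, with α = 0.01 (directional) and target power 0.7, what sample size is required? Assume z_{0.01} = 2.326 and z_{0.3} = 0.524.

n = 24

Fisher's z: C = ½·ln((1+r)/(1−r)) = ½·ln(3.5455) = 0.6328.
n = ((z_{α} + z_β)/C)² + 3.
(2.326 + 0.524) / 0.6328 = 2.850 / 0.6328 = 4.504.
n = 4.504² + 3 = 20.28 + 3 = 23.3.
Round up.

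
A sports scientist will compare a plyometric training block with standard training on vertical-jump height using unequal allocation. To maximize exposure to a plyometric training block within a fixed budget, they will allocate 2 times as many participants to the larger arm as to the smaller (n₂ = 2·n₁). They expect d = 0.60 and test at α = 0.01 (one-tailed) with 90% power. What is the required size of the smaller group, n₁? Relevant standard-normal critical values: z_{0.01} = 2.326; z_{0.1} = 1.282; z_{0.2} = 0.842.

n₁ = 55

With allocation ratio k = n₂/n₁ = 2, Var(x̄₁−x̄₂) = σ²(1/n₁ + 1/(k·n₁)) = σ²·(k+1)/(k·n₁).
So n₁ = (1 + 1/k)·((z_{α} + z_β)/d)² = 1.500 × (3.608/0.60)².
n₁ = 1.500 × 36.16 = 54.2.
Round up: n₁ = 55, giving n₂ = 2 × 55 = 110.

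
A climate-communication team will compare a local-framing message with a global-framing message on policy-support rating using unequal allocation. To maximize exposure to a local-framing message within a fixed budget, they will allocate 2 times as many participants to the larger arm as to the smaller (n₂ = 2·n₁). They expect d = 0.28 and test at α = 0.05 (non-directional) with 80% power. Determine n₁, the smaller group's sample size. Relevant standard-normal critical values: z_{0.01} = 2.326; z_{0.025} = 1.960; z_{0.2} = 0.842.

n₁ = 151

With allocation ratio k = n₂/n₁ = 2, Var(x̄₁−x̄₂) = σ²(1/n₁ + 1/(k·n₁)) = σ²·(k+1)/(k·n₁).
So n₁ = (1 + 1/k)·((z_{α/2} + z_β)/d)² = 1.500 × (2.802/0.28)².
n₁ = 1.500 × 100.14 = 150.2.
Round up: n₁ = 151, giving n₂ = 2 × 151 = 302.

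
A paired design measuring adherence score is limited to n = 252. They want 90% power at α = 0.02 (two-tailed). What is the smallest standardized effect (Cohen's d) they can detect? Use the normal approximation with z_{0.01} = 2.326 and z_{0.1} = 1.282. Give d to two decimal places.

For a single sample (or paired design) of n = 252: d_min = (z_{α/2} + z_β)/√n.
z-sum = 2.326 + 1.282 = 3.608.
d_min = 3.608 / √252 = 3.608 / 15.875 = 0.227.

d_min ≈ 0.23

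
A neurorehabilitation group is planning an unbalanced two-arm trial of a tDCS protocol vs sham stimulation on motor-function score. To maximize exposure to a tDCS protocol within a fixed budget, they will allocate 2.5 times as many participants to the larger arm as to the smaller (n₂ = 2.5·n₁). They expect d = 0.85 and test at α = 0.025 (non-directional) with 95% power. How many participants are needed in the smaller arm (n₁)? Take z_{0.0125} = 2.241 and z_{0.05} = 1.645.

n₁ = 30

With allocation ratio k = n₂/n₁ = 2.5, Var(x̄₁−x̄₂) = σ²(1/n₁ + 1/(k·n₁)) = σ²·(k+1)/(k·n₁).
So n₁ = (1 + 1/k)·((z_{α/2} + z_β)/d)² = 1.400 × (3.886/0.85)².
n₁ = 1.400 × 20.90 = 29.3.
Round up: n₁ = 30, giving n₂ = 2.5 × 30 = 75.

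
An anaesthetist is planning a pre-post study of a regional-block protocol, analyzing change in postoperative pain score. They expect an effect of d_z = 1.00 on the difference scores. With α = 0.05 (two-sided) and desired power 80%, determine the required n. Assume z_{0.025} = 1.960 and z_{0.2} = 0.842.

For a paired (one-sample on differences) test: n = ((z_{α/2} + z_β) / d)².
z_{α/2} + z_β = 1.960 + 0.842 = 2.802.
n = (2.802 / 1.00)² = 2.802² = 7.85.
Round up.

n = 8 pairs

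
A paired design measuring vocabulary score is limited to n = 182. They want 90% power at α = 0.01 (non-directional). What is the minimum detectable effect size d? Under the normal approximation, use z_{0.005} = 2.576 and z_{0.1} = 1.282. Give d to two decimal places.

d_min ≈ 0.29

For a single sample (or paired design) of n = 182: d_min = (z_{α/2} + z_β)/√n.
z-sum = 2.576 + 1.282 = 3.858.
d_min = 3.858 / √182 = 3.858 / 13.491 = 0.286.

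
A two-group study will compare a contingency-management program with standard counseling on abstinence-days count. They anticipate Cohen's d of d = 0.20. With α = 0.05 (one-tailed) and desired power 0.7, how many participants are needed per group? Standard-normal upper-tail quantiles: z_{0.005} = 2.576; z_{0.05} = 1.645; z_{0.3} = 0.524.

n = 236 per group

For two independent groups with equal n: n = 2·((z_{α} + z_β) / d)².
z_{α} + z_β = 1.645 + 0.524 = 2.169.
n = 2 × (2.169 / 0.20)² = 2 × 10.845² = 2 × 117.61 = 235.2.
Round up to the next whole participant.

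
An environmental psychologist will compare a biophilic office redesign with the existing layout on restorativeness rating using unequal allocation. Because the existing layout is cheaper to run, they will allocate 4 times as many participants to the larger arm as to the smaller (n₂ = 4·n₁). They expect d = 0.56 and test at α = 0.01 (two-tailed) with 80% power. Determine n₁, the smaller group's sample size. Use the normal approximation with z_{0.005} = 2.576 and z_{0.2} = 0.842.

With allocation ratio k = n₂/n₁ = 4, Var(x̄₁−x̄₂) = σ²(1/n₁ + 1/(k·n₁)) = σ²·(k+1)/(k·n₁).
So n₁ = (1 + 1/k)·((z_{α/2} + z_β)/d)² = 1.250 × (3.418/0.56)².
n₁ = 1.250 × 37.25 = 46.6.
Round up: n₁ = 47, giving n₂ = 4 × 47 = 188.

n₁ = 47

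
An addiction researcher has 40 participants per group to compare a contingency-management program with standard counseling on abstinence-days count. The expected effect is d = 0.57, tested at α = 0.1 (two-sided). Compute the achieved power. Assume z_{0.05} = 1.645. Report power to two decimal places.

power ≈ 0.82

For two equal groups, power = Φ(d·√(n/2) − z_{α/2}).
d·√(n/2) = 0.57 × √(40/2) = 0.57 × 4.472 = 2.549.
z_β = 2.549 − 1.645 = 0.904.
Power = Φ(0.904) = 0.817.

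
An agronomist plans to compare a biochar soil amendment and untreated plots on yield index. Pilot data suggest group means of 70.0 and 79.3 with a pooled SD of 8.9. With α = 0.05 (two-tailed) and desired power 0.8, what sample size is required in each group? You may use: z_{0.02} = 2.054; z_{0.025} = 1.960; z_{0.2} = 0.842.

n = 15 per group

Cohen's d = |M₁ − M₂| / SD_pooled = |70.0 − 79.3| / 8.9 = 9.3 / 8.9 = 1.045.
For two independent groups with equal n: n = 2·((z_{α/2} + z_β) / d)².
z_{α/2} + z_β = 1.960 + 0.842 = 2.802.
n = 2 × (2.802 / 1.045)² = 2 × 2.681² = 2 × 7.19 = 14.4.
Round up to the next whole participant.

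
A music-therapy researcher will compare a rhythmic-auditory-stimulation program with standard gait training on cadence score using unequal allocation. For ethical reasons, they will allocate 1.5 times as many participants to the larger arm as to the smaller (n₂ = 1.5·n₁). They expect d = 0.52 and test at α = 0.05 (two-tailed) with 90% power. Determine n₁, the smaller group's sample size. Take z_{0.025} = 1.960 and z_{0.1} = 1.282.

With allocation ratio k = n₂/n₁ = 1.5, Var(x̄₁−x̄₂) = σ²(1/n₁ + 1/(k·n₁)) = σ²·(k+1)/(k·n₁).
So n₁ = (1 + 1/k)·((z_{α/2} + z_β)/d)² = 1.667 × (3.242/0.52)².
n₁ = 1.667 × 38.87 = 64.8.
Round up: n₁ = 65, giving n₂ = ⌈1.5 × 65⌉ = ⌈97.5⌉ = 98.

n₁ = 65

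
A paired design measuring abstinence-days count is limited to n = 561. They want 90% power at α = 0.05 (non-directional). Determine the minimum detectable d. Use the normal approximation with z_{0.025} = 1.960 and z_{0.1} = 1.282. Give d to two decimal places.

d_min ≈ 0.14

For a single sample (or paired design) of n = 561: d_min = (z_{α/2} + z_β)/√n.
z-sum = 1.960 + 1.282 = 3.242.
d_min = 3.242 / √561 = 3.242 / 23.685 = 0.137.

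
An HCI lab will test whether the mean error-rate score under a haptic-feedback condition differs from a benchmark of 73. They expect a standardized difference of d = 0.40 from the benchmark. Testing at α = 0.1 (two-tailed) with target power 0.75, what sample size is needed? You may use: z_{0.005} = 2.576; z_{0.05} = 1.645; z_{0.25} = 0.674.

For a one-sample test: n = ((z_{α/2} + z_β) / d)².
z_{α/2} + z_β = 1.645 + 0.674 = 2.319.
n = (2.319 / 0.40)² = 5.797² = 33.61.
Round up.

n = 34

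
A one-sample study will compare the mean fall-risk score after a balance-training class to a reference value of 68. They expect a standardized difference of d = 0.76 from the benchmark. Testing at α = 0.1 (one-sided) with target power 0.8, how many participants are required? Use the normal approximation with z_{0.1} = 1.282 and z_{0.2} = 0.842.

n = 8

For a one-sample test: n = ((z_{α} + z_β) / d)².
z_{α} + z_β = 1.282 + 0.842 = 2.124.
n = (2.124 / 0.76)² = 2.795² = 7.81.
Round up.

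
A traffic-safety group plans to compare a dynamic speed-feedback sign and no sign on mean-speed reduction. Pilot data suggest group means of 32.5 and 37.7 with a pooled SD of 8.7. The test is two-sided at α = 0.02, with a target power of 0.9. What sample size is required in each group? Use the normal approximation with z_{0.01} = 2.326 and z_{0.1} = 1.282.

Cohen's d = |M₁ − M₂| / SD_pooled = |32.5 − 37.7| / 8.7 = 5.2 / 8.7 = 0.598.
For two independent groups with equal n: n = 2·((z_{α/2} + z_β) / d)².
z_{α/2} + z_β = 2.326 + 1.282 = 3.608.
n = 2 × (3.608 / 0.598)² = 2 × 6.033² = 2 × 36.40 = 72.8.
Round up to the next whole participant.

n = 73 per group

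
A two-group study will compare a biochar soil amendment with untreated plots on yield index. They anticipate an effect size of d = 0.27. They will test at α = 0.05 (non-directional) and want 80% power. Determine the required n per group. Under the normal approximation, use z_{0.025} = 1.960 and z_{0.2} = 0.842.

n = 216 per group

For two independent groups with equal n: n = 2·((z_{α/2} + z_β) / d)².
z_{α/2} + z_β = 1.960 + 0.842 = 2.802.
n = 2 × (2.802 / 0.27)² = 2 × 10.378² = 2 × 107.70 = 215.4.
Round up to the next whole participant.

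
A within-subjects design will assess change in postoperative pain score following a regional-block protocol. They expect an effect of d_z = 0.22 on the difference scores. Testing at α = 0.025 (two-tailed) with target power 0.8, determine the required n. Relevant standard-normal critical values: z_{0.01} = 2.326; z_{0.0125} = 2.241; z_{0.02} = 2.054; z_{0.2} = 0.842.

For a paired (one-sample on differences) test: n = ((z_{α/2} + z_β) / d)².
z_{α/2} + z_β = 2.241 + 0.842 = 3.083.
n = (3.083 / 0.22)² = 14.014² = 196.38.
Round up.

n = 197 pairs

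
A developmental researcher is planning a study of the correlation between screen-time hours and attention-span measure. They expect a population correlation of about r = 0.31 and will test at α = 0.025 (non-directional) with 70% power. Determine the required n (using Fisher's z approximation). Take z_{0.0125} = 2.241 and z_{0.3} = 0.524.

n = 78

Fisher's z: C = ½·ln((1+r)/(1−r)) = ½·ln(1.8986) = 0.3205.
n = ((z_{α/2} + z_β)/C)² + 3.
(2.241 + 0.524) / 0.3205 = 2.765 / 0.3205 = 8.627.
n = 8.627² + 3 = 74.43 + 3 = 77.4.
Round up.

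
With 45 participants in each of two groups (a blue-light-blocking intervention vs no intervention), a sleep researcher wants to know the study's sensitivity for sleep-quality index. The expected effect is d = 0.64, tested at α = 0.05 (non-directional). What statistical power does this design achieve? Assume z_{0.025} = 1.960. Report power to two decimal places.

For two equal groups, power = Φ(d·√(n/2) − z_{α/2}).
d·√(n/2) = 0.64 × √(45/2) = 0.64 × 4.743 = 3.036.
z_β = 3.036 − 1.960 = 1.076.
Power = Φ(1.076) = 0.859.

power ≈ 0.86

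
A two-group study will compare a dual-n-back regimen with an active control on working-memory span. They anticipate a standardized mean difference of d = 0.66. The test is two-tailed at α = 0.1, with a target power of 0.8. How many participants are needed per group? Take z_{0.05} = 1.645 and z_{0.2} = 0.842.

n = 29 per group

For two independent groups with equal n: n = 2·((z_{α/2} + z_β) / d)².
z_{α/2} + z_β = 1.645 + 0.842 = 2.487.
n = 2 × (2.487 / 0.66)² = 2 × 3.768² = 2 × 14.20 = 28.4.
Round up to the next whole participant.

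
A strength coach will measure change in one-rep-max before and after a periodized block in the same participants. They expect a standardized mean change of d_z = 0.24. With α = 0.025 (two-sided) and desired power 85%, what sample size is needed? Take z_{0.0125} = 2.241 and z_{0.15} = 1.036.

n = 187 pairs

For a paired (one-sample on differences) test: n = ((z_{α/2} + z_β) / d)².
z_{α/2} + z_β = 2.241 + 1.036 = 3.277.
n = (3.277 / 0.24)² = 13.654² = 186.44.
Round up.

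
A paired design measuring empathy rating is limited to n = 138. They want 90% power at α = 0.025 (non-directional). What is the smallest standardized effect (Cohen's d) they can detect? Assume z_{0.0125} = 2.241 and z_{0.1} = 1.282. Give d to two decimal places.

For a single sample (or paired design) of n = 138: d_min = (z_{α/2} + z_β)/√n.
z-sum = 2.241 + 1.282 = 3.523.
d_min = 3.523 / √138 = 3.523 / 11.747 = 0.300.

d_min ≈ 0.30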